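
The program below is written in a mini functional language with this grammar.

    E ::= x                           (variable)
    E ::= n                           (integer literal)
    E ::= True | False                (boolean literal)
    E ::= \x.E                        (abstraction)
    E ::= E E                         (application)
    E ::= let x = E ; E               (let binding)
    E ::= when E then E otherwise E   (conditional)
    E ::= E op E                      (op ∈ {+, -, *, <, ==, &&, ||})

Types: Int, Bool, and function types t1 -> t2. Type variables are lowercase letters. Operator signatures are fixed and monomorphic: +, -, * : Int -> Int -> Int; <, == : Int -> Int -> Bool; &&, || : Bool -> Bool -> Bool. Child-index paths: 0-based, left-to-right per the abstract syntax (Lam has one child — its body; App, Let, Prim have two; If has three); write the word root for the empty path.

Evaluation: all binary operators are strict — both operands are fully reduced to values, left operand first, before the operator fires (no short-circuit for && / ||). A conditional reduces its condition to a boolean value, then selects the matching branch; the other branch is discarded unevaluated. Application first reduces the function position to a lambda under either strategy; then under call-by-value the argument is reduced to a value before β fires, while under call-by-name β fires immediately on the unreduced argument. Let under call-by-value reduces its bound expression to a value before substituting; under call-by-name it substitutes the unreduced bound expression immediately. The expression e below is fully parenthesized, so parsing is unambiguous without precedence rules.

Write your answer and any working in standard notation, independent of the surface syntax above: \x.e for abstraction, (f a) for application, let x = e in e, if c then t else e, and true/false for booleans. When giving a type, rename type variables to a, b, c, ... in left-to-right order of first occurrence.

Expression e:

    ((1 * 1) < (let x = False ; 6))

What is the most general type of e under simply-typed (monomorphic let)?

Derivation:
  unify Int ~ Int
  unify Int ~ Int
  unify Int ~ Int
let x : Bool
  unify Int ~ Int

Answer: Bool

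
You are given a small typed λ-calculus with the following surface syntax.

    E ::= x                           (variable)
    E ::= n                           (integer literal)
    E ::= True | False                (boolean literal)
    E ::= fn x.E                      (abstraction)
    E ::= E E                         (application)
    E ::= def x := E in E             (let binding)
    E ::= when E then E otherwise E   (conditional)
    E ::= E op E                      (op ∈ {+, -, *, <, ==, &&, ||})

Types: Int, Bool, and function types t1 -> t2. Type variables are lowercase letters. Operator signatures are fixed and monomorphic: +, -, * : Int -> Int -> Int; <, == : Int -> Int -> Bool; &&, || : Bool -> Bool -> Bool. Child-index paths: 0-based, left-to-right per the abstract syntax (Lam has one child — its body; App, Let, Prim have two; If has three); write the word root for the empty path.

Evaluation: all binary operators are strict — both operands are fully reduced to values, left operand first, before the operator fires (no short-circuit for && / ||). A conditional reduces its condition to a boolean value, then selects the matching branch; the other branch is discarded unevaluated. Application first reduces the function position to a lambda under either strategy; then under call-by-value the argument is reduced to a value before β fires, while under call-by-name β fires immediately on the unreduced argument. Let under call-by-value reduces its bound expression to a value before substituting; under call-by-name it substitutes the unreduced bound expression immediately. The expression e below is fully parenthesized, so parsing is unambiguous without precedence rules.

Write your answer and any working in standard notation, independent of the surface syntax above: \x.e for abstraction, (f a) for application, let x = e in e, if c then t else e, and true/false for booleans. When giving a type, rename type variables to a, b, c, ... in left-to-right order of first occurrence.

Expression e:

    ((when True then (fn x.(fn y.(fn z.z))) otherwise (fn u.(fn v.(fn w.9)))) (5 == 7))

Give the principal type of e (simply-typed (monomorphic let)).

Answer: a -> Int -> Int

Trace:
  unify Bool ~ Bool
z : c
\z._ : c -> c
\y._ : b -> c -> c
\x._ : a -> b -> c -> c
\w._ : f -> Int
\v._ : e -> f -> Int
\u._ : d -> e -> f -> Int
  unify a -> b -> c -> c ~ d -> e -> f -> Int
  unify a ~ d
  unify b -> c -> c ~ e -> f -> Int
  unify b ~ e
  unify c -> c ~ f -> Int
  unify c ~ f
  unify f ~ Int
  unify Int ~ Int
  unify Int ~ Int
  unify d -> e -> Int -> Int ~ Bool -> g
  unify d ~ Bool
  unify e -> Int -> Int ~ g
_ _ : e -> Int -> Int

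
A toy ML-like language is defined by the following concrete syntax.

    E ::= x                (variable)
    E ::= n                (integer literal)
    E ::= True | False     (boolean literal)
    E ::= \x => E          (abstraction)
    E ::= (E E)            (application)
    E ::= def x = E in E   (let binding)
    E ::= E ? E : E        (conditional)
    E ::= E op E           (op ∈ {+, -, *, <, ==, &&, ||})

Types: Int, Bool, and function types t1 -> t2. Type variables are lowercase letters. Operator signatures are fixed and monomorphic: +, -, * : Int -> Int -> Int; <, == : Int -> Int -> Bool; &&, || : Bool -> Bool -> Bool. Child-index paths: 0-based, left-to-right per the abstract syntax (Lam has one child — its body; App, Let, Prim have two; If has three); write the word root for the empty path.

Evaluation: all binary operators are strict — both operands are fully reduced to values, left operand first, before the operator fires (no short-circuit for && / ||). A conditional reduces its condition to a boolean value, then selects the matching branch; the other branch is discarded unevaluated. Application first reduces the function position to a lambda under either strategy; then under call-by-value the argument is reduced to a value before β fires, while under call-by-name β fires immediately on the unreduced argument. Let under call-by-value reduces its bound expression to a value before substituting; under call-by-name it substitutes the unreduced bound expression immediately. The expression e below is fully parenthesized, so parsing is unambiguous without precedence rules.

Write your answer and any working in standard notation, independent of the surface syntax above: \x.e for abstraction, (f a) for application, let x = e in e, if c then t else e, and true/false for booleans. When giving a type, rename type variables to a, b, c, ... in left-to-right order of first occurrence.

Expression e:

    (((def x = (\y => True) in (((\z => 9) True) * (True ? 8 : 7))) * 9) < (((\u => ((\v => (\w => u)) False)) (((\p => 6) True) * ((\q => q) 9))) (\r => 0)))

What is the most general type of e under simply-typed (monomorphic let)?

Answer: Bool

Derivation:
\y._ : a -> Bool
let x : a -> Bool
\z._ : b -> Int
  unify b -> Int ~ Bool -> c
  unify b ~ Bool
  unify Int ~ c
_ _ : Int
  unify Int ~ Int
  unify Bool ~ Bool
  unify Int ~ Int
  unify Int ~ Int
  unify Int ~ Int
  unify Int ~ Int
  unify Int ~ Int
u : d
\w._ : f -> d
\v._ : e -> f -> d
  unify e -> f -> d ~ Bool -> g
  unify e ~ Bool
  unify f -> d ~ g
_ _ : f -> d
\u._ : d -> f -> d
\p._ : h -> Int
  unify h -> Int ~ Bool -> i
  unify h ~ Bool
  unify Int ~ i
_ _ : Int
  unify Int ~ Int
q : j
\q._ : j -> j
  unify j -> j ~ Int -> k
  unify j ~ Int
  unify Int ~ k
_ _ : Int
  unify Int ~ Int
  unify d -> f -> d ~ Int -> l
  unify d ~ Int
  unify f -> Int ~ l
_ _ : f -> Int
\r._ : m -> Int
  unify f -> Int ~ (m -> Int) -> n
  unify f ~ m -> Int
  unify Int ~ n
_ _ : Int
  unify Int ~ Int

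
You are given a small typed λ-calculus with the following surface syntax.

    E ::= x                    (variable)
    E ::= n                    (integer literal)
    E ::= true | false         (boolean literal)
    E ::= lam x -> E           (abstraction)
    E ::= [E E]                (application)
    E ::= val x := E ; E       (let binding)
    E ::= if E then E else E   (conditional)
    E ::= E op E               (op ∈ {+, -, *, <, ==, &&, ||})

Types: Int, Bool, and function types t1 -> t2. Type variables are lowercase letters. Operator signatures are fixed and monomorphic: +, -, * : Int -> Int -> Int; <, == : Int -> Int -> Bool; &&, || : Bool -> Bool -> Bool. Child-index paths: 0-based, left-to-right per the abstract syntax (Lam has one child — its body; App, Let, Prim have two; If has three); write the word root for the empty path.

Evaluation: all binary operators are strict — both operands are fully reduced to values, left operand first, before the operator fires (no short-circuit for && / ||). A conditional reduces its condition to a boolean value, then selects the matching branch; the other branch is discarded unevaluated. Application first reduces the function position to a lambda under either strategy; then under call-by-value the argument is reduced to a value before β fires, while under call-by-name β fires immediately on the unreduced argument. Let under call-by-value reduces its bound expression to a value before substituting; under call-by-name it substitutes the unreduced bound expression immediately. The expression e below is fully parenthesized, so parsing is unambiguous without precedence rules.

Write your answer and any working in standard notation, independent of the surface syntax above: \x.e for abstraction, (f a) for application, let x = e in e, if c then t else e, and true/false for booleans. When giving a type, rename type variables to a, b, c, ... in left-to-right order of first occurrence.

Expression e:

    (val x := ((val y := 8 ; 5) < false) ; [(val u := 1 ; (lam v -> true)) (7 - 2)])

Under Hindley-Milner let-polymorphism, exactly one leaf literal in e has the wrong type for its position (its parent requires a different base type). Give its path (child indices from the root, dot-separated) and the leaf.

Derivation:
let y : Int
  unify Int ~ Int
  unify Bool ~ Int
  FAIL: mismatch Bool ~ Int

Answer: 0.1 : false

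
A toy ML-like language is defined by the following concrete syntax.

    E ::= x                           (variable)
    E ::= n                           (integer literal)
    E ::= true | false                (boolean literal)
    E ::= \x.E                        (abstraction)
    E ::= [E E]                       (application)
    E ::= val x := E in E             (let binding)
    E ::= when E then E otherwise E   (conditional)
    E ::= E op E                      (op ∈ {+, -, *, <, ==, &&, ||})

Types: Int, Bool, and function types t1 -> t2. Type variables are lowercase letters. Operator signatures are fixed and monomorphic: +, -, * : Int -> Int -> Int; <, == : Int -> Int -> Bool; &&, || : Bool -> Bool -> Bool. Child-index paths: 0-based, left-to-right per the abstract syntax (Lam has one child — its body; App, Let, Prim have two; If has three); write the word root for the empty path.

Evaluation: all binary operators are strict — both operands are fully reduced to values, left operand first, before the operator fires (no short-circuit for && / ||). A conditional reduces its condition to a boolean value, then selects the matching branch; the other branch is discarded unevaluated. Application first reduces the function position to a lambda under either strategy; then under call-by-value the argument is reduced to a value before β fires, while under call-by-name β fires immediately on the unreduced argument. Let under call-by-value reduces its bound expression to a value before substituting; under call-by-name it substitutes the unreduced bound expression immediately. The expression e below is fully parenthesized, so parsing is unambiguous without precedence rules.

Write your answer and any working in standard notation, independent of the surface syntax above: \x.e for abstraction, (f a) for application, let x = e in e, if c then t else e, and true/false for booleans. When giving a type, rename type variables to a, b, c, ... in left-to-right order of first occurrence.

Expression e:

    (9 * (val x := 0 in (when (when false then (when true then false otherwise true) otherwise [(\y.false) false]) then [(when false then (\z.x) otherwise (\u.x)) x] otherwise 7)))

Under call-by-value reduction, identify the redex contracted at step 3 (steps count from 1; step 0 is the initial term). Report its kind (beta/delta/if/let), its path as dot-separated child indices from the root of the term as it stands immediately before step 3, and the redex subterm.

Working:
step 0: (9 * (let x = 0 in (if (if false then (if true then false else true) else ((\y.false) false)) then ((if false then (\z.x) else (\u.x)) x) else 7)))
step 1: [let@1] (9 * (if (if false then (if true then false else true) else ((\y.false) false)) then ((if false then (\z.0) else (\u.0)) 0) else 7))
step 2: [if@1.0] (9 * (if ((\y.false) false) then ((if false then (\z.0) else (\u.0)) 0) else 7))
step 3: [beta@1.0] (9 * (if false then ((if false then (\z.0) else (\u.0)) 0) else 7))

Answer: beta at 1.0 : ((\y.false) false)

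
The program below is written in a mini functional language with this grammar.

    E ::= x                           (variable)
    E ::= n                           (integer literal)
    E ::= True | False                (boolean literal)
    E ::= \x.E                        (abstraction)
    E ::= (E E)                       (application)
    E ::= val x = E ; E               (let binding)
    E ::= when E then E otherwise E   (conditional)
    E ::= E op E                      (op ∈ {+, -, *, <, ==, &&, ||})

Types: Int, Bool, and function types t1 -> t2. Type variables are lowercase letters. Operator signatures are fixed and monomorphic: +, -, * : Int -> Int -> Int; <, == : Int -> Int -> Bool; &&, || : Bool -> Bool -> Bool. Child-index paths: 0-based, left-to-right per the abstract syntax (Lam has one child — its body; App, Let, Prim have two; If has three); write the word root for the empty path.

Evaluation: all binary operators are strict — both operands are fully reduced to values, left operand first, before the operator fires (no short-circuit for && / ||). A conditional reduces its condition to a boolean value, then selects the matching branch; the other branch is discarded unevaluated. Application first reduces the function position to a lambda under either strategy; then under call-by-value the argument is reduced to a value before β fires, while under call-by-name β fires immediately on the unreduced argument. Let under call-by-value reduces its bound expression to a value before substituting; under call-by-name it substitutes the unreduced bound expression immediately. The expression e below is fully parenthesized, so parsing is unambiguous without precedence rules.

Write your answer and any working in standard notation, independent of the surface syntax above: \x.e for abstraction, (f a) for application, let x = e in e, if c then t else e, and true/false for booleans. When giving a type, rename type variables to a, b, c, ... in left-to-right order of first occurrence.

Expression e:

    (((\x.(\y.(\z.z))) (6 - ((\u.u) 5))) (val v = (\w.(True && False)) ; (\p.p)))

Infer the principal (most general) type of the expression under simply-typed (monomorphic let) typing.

Answer: a -> a

Derivation:
z : c
\z._ : c -> c
\y._ : b -> c -> c
\x._ : a -> b -> c -> c
  unify Int ~ Int
u : d
\u._ : d -> d
  unify d -> d ~ Int -> e
  unify d ~ Int
  unify Int ~ e
_ _ : Int
  unify Int ~ Int
  unify a -> b -> c -> c ~ Int -> f
  unify a ~ Int
  unify b -> c -> c ~ f
_ _ : b -> c -> c
  unify Bool ~ Bool
  unify Bool ~ Bool
\w._ : g -> Bool
let v : g -> Bool
p : h
\p._ : h -> h
  unify b -> c -> c ~ (h -> h) -> i
  unify b ~ h -> h
  unify c -> c ~ i
_ _ : c -> c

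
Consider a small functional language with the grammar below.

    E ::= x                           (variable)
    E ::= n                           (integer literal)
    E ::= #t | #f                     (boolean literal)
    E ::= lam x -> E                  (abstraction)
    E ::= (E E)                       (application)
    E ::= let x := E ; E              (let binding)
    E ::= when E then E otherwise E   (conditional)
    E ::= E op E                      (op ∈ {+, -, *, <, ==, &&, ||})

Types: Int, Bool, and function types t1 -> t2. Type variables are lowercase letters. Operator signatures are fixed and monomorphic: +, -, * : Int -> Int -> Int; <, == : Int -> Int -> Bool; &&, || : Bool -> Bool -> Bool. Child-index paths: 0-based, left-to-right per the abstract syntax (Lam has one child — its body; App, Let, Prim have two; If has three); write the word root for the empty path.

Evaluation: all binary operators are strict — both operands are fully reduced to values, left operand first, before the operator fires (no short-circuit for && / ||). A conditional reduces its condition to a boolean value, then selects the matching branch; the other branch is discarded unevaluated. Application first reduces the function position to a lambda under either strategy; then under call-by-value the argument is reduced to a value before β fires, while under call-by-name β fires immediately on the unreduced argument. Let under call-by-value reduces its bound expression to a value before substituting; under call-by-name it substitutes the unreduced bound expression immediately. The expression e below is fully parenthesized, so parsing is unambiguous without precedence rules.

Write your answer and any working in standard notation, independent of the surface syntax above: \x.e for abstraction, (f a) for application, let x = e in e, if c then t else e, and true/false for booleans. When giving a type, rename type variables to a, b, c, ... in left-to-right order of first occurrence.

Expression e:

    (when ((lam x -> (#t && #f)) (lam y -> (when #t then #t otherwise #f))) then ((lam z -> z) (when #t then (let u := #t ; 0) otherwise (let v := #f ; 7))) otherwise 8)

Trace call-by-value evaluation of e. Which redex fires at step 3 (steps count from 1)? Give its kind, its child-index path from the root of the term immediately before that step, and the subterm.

Answer: if at root : (if false then ((\z.z) (if true then (let u = true in 0) else (let v = false in 7))) else 8)

Derivation:
step 0: (if ((\x.(true && false)) (\y.(if true then true else false))) then ((\z.z) (if true then (let u = true in 0) else (let v = false in 7))) else 8)
step 1: [beta@0] (if (true && false) then ((\z.z) (if true then (let u = true in 0) else (let v = false in 7))) else 8)
step 2: [delta@0] (if false then ((\z.z) (if true then (let u = true in 0) else (let v = false in 7))) else 8)
step 3: [if@root] 8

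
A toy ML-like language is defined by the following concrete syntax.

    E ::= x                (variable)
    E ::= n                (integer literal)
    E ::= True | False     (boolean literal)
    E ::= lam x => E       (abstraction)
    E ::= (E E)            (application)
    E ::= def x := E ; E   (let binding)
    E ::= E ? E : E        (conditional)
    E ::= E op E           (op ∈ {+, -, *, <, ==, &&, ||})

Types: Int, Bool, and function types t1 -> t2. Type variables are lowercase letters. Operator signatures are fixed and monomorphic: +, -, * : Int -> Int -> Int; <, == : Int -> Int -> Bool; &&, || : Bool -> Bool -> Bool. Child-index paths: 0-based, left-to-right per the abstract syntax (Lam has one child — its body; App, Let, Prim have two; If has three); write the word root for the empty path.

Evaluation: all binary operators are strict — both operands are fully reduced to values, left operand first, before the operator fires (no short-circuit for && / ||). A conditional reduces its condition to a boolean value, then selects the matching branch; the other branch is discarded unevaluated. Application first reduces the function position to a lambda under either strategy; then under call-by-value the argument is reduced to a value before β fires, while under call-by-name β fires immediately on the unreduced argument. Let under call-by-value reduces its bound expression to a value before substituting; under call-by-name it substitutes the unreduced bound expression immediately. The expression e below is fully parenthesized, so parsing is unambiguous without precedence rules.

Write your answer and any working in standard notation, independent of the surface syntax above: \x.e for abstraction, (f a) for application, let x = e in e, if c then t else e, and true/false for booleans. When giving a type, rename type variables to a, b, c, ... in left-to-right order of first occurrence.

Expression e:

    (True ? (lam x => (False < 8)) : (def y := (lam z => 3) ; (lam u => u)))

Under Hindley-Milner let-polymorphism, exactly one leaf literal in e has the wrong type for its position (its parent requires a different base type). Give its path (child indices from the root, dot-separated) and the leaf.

Answer: 1.0.0 : false

Trace:
  unify Bool ~ Bool
  unify Bool ~ Int
  FAIL: mismatch Bool ~ Int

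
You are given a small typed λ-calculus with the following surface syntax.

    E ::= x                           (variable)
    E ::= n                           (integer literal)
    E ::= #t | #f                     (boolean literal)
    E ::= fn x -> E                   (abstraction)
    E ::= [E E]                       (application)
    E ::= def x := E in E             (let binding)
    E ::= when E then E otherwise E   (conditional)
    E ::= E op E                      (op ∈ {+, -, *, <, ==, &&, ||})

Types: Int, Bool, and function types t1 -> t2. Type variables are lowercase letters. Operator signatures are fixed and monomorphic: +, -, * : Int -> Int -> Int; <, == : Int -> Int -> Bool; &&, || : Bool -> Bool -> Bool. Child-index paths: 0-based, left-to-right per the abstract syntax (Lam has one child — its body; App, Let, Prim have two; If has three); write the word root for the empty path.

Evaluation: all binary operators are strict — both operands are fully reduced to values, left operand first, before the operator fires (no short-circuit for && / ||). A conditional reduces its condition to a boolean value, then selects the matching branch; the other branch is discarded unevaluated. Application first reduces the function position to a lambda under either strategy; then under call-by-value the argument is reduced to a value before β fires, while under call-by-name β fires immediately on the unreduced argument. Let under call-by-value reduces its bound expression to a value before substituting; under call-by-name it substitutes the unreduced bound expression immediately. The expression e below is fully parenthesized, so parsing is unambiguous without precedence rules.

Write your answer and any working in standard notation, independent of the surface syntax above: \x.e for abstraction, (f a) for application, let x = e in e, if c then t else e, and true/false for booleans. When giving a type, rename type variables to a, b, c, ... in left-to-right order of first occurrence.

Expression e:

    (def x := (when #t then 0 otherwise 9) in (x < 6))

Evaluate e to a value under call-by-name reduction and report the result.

Answer: true

Trace:
step 0: (let x = (if true then 0 else 9) in (x < 6))
step 1: [let@root] ((if true then 0 else 9) < 6)
step 2: [if@0] (0 < 6)
step 3: [delta@root] true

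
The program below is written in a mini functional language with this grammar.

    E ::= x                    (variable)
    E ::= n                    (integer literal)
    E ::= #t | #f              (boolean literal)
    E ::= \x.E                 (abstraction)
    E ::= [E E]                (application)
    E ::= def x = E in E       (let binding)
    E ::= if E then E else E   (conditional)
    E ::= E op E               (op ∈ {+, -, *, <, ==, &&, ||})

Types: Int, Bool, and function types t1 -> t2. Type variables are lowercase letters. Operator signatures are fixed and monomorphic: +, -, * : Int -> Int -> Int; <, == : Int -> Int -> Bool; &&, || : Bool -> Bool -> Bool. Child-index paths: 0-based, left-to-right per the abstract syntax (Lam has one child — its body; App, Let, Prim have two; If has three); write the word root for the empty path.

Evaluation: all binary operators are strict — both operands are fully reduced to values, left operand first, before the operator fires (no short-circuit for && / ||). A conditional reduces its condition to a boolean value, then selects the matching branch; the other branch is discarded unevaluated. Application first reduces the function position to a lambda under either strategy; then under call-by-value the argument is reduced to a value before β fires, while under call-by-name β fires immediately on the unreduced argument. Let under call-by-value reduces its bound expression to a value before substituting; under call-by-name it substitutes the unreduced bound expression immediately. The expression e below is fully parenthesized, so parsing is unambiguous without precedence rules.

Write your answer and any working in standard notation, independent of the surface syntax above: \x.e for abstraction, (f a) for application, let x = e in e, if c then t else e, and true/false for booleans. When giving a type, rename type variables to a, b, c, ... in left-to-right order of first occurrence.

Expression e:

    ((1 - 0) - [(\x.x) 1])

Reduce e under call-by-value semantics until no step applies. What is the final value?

Derivation:
step 0: ((1 - 0) - ((\x.x) 1))
step 1: [delta@0] (1 - ((\x.x) 1))
step 2: [beta@1] (1 - 1)
step 3: [delta@root] 0

Answer: 0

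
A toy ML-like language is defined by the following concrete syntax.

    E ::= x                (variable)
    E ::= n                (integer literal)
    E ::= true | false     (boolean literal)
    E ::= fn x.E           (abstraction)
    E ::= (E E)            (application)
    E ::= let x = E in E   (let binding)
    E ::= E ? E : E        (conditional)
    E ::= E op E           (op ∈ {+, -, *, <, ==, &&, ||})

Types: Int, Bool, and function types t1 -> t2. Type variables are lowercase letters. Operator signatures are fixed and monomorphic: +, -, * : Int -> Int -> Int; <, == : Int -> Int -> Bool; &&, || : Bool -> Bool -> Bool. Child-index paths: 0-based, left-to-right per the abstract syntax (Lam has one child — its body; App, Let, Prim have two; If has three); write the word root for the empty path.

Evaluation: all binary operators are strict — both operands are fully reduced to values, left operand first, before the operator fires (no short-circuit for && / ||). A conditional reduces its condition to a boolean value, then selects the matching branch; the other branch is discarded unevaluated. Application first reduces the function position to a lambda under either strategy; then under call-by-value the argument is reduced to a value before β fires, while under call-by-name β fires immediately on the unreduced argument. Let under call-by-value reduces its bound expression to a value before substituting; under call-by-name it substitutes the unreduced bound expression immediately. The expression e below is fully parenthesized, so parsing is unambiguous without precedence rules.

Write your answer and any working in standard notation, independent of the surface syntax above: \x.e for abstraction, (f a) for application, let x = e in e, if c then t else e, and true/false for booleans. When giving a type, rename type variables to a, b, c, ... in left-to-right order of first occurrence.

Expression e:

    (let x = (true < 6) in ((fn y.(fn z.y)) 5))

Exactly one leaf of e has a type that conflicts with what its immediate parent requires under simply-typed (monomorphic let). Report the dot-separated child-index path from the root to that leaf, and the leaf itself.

Trace:
  unify Bool ~ Int
  FAIL: mismatch Bool ~ Int

Answer: 0.0 : true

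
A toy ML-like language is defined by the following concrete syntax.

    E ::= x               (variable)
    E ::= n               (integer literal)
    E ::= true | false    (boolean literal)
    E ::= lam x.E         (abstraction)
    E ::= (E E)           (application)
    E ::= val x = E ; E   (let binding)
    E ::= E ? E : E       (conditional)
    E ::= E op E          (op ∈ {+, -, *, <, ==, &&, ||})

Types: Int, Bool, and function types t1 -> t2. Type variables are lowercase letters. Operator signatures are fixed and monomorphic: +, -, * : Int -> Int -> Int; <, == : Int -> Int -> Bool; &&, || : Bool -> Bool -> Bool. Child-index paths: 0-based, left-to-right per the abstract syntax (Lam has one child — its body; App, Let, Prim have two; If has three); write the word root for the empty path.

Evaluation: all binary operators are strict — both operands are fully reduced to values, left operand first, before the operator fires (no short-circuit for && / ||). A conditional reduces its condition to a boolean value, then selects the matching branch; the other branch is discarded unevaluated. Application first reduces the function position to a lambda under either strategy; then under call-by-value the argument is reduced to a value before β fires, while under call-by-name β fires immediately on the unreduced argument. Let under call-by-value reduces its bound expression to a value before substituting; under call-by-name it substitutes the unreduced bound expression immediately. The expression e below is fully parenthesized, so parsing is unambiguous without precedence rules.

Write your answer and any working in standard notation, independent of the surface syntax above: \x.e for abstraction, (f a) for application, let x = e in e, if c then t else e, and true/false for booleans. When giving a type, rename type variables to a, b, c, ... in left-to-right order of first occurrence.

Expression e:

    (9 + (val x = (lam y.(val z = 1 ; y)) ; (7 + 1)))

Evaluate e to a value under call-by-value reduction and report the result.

Working:
step 0: (9 + (let x = (\y.(let z = 1 in y)) in (7 + 1)))
step 1: [let@1] (9 + (7 + 1))
step 2: [delta@1] (9 + 8)
step 3: [delta@root] 17

Answer: 17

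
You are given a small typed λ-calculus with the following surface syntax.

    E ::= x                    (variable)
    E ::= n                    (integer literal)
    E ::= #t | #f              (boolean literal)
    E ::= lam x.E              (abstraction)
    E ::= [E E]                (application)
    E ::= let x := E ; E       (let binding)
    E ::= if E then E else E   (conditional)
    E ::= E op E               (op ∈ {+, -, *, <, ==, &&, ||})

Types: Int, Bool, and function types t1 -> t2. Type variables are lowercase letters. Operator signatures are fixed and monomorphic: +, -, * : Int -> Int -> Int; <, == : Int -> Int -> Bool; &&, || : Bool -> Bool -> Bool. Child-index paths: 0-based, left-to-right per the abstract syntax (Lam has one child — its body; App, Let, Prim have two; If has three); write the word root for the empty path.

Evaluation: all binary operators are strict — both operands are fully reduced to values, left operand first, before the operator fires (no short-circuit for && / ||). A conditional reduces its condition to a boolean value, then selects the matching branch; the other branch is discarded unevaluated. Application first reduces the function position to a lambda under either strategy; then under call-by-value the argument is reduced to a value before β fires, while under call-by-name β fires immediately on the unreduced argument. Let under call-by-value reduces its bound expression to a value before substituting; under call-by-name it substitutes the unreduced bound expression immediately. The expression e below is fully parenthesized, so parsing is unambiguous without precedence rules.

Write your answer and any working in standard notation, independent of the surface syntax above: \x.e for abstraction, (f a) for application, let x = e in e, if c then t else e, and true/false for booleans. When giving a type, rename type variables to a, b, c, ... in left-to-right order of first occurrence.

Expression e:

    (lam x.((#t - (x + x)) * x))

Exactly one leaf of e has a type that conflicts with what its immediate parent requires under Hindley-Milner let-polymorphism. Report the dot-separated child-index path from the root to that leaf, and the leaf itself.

Derivation:
  unify Bool ~ Int
  FAIL: mismatch Bool ~ Int

Answer: 0.0.0 : true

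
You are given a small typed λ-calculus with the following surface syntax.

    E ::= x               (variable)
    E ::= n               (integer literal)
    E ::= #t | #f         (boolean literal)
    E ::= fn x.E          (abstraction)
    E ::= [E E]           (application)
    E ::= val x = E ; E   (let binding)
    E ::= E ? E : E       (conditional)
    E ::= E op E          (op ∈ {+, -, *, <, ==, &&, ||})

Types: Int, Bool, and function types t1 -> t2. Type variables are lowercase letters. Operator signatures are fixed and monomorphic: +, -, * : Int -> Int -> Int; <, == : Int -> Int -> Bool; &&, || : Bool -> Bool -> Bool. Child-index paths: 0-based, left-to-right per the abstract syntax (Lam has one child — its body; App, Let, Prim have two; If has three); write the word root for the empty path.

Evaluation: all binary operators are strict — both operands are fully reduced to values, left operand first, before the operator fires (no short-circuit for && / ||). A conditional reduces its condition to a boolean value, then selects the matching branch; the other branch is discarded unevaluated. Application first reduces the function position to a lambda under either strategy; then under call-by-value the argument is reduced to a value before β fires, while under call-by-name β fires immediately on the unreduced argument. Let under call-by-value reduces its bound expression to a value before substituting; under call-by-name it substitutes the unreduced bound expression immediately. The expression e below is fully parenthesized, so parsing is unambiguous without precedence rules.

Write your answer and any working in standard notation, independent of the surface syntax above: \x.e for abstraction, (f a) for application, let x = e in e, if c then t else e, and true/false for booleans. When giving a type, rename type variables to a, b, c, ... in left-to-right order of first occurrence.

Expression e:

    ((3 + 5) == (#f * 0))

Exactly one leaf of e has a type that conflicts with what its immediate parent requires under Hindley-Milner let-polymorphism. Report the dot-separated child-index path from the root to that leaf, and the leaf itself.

Derivation:
  unify Int ~ Int
  unify Int ~ Int
  unify Int ~ Int
  unify Bool ~ Int
  FAIL: mismatch Bool ~ Int

Answer: 1.0 : false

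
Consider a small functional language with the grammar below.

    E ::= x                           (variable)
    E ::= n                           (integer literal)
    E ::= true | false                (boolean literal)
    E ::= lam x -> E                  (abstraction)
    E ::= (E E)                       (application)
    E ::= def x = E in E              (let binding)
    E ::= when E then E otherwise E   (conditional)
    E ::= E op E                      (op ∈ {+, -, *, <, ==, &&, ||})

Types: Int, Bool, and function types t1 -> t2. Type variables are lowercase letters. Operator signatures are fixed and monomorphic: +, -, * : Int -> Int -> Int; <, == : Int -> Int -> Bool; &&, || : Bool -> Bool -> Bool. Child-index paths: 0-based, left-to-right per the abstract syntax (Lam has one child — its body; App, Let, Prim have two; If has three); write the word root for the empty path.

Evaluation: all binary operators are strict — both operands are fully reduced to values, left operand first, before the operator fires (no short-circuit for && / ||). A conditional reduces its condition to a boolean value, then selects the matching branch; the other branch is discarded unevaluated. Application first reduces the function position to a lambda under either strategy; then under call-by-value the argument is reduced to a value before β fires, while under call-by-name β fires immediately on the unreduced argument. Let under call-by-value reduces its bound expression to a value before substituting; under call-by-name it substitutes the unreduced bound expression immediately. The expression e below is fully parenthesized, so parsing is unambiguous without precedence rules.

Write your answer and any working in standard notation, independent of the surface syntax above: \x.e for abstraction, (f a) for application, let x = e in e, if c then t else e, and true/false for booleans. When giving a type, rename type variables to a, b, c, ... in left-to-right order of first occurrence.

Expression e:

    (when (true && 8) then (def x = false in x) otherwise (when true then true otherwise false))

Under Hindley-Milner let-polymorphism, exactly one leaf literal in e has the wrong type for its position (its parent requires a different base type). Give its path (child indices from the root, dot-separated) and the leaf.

Working:
  unify Bool ~ Bool
  unify Int ~ Bool
  FAIL: mismatch Int ~ Bool

Answer: 0.1 : 8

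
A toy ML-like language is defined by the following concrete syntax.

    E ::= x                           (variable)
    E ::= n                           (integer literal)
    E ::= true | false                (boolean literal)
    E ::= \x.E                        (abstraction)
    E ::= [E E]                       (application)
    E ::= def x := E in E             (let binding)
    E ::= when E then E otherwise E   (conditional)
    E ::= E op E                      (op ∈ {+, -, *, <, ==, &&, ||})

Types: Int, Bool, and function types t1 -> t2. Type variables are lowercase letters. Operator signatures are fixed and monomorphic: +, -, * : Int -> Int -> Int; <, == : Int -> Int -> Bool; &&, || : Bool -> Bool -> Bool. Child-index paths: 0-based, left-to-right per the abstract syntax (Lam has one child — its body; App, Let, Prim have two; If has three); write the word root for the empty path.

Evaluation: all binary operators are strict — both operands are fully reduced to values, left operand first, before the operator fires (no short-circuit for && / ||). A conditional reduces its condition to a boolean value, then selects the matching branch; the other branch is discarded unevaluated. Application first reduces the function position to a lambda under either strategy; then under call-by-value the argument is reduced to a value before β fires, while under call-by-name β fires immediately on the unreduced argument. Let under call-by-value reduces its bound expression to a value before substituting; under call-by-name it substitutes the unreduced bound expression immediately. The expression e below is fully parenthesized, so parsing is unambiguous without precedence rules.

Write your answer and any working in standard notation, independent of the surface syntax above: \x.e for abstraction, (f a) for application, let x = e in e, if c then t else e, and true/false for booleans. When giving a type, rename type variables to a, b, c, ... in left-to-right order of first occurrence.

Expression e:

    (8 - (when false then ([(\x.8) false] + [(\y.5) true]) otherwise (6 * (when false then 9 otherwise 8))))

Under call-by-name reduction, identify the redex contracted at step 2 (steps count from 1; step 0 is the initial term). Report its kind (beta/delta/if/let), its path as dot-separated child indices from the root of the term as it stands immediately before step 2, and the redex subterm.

Answer: if at 1.1 : (if false then 9 else 8)

Trace:
step 0: (8 - (if false then (((\x.8) false) + ((\y.5) true)) else (6 * (if false then 9 else 8))))
step 1: [if@1] (8 - (6 * (if false then 9 else 8)))
step 2: [if@1.1] (8 - (6 * 8))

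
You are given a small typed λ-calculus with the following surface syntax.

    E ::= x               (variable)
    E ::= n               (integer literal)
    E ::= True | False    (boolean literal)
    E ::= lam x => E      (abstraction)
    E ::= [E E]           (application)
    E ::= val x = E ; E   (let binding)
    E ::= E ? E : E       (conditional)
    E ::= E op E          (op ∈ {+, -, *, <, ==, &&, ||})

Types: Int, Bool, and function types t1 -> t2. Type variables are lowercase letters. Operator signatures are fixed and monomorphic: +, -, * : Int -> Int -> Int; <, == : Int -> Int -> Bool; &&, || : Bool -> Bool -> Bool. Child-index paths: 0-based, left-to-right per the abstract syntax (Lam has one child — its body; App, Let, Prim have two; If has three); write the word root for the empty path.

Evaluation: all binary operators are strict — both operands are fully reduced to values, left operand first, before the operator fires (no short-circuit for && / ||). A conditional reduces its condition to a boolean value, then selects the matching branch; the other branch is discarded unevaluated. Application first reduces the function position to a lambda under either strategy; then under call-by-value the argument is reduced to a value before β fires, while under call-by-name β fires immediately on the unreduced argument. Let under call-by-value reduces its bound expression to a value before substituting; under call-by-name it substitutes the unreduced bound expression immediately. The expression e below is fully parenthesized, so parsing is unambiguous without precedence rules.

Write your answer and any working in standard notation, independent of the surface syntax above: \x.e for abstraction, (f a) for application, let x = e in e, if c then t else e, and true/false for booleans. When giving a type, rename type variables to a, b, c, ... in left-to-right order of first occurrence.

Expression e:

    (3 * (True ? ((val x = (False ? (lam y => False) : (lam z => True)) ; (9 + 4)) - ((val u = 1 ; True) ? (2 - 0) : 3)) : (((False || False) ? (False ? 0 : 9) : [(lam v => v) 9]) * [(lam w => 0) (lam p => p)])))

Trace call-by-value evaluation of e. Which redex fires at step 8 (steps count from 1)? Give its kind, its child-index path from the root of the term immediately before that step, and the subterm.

Trace:
step 0: (3 * (if true then ((let x = (if false then (\y.false) else (\z.true)) in (9 + 4)) - (if (let u = 1 in true) then (2 - 0) else 3)) else ((if (false || false) then (if false then 0 else 9) else ((\v.v) 9)) * ((\w.0) (\p.p)))))
step 1: [if@1] (3 * ((let x = (if false then (\y.false) else (\z.true)) in (9 + 4)) - (if (let u = 1 in true) then (2 - 0) else 3)))
step 2: [if@1.0.0] (3 * ((let x = (\z.true) in (9 + 4)) - (if (let u = 1 in true) then (2 - 0) else 3)))
step 3: [let@1.0] (3 * ((9 + 4) - (if (let u = 1 in true) then (2 - 0) else 3)))
step 4: [delta@1.0] (3 * (13 - (if (let u = 1 in true) then (2 - 0) else 3)))
step 5: [let@1.1.0] (3 * (13 - (if true then (2 - 0) else 3)))
step 6: [if@1.1] (3 * (13 - (2 - 0)))
step 7: [delta@1.1] (3 * (13 - 2))
step 8: [delta@1] (3 * 11)

Answer: delta at 1 : (13 - 2)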